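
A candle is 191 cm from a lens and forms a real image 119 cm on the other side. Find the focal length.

f = 73.3 cm (converging)

Real image ⇒ d_i = +119 cm.
1/f = 1/d_o + 1/d_i = 1/(191) + 1/(119) = 0.01364, so f = 73.3 cm.
Since f is positive, the lens is converging.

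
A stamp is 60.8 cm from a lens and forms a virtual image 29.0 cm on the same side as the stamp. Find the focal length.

Virtual image ⇒ d_i = −29.0 cm.
1/f = 1/d_o + 1/d_i = 1/(60.8) + 1/(-29.0) = -0.01804, so f = -55.4 cm.
Since f is negative, the lens is diverging.

f = -55.4 cm (diverging)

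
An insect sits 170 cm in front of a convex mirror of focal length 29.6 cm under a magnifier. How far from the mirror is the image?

For a convex mirror, f = -29.6 cm.
Mirror equation: 1/v = 1/f − 1/u = 1/(-29.60) − 1/(170) = -0.03378 − 0.005882 = -0.03967, so v = -25.2 cm.
The image is virtual, upright and reduced, behind the mirror.

25.2 cm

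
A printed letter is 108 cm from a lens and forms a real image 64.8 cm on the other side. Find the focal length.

Real image ⇒ d_i = +64.8 cm.
1/f = 1/d_o + 1/d_i = 1/(108) + 1/(64.8) = 0.02469, so f = 40.5 cm.
Since f is positive, the lens is converging.

f = 40.5 cm (converging)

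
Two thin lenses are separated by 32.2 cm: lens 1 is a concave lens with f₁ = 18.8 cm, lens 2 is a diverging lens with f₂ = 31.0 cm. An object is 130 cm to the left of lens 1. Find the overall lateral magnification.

f₁ = −18.8 cm (diverging).
Lens 1: 1/d_i1 = 1/(-18.8) − 1/(130) = -0.06088, so d_i1 = -16.42 cm; m₁ = −d_i1/d_o1 = +0.1263.
d_o2 = 32.2 − (-16.42) = 48.62 cm.
f₂ = −31.0 cm (diverging).
Lens 2: 1/d_i2 = 1/(-31.0) − 1/(48.62) = -0.05283, so d_i2 = -18.93 cm; m₂ = −d_i2/d_o2 = +0.3893.
m = m₁·m₂ = (+0.1263)(+0.3893) = +0.0492.

m = +0.0492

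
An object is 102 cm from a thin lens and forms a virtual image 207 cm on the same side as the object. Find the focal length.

Virtual image ⇒ d_i = −207 cm.
1/f = 1/d_o + 1/d_i = 1/(102) + 1/(-207) = 0.004973, so f = 201 cm.
Since f is positive, the thin lens is converging.

f = 201 cm (converging)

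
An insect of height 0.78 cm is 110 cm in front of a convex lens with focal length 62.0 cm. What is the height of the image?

1.01 cm

1/d_i = 1/f − 1/d_o = 1/(62.00) − 1/(110) = 0.007038, so d_i = 142.1 cm.
m = −d_i/d_o = -1.292.
|h_i| = |m|·h_o = 1.292 × 0.78 = 1.01 cm. The image is real, inverted and enlarged, on the far side of the lens.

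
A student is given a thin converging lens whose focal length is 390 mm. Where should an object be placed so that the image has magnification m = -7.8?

m = −d_i/d_o ⇒ d_i = −m·d_o.
1/f = 1/d_o + 1/d_i = 1/d_o − 1/(m·d_o) = (1 − 1/m)/d_o, so d_o = f(1 − 1/m) = (390.0)(1 − 1/(-7.8)) = 440 mm.

440 mm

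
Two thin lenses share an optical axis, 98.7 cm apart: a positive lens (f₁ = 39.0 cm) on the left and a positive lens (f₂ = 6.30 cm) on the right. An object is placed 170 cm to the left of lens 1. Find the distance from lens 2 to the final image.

Lens 1: 1/d_i1 = 1/f₁ − 1/d_o1 = 1/(39.0) − 1/(170) = 0.01976, so d_i1 = 50.61 cm.
The intermediate image is 50.61 cm to the right of lens 1, which is 98.7 − (50.61) = 48.09 cm to the left of lens 2, so d_o2 = +48.09 cm.
Lens 2: 1/d_i2 = 1/f₂ − 1/d_o2 = 1/(6.30) − 1/(48.09) = 0.1379, so d_i2 = 7.25 cm.
The final image is real, 7.25 cm to the right of lens 2 (overall magnification ≈ 0.045).

7.25 cm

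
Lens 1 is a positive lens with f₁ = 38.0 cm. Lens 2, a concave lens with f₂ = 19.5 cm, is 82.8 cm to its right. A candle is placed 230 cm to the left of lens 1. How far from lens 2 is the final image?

Lens 1: 1/d_i1 = 1/f₁ − 1/d_o1 = 1/(38.0) − 1/(230) = 0.02197, so d_i1 = 45.52 cm.
The intermediate image is 45.52 cm to the right of lens 1, which is 82.8 − (45.52) = 37.28 cm to the left of lens 2, so d_o2 = +37.28 cm.
Lens 2 is diverging, so f₂ = −19.5 cm.
Lens 2: 1/d_i2 = 1/f₂ − 1/d_o2 = 1/(-19.5) − 1/(37.28) = -0.07811, so d_i2 = -12.8 cm.
The final image is virtual, 12.8 cm to the left of lens 2 (overall magnification ≈ -0.068).

12.8 cm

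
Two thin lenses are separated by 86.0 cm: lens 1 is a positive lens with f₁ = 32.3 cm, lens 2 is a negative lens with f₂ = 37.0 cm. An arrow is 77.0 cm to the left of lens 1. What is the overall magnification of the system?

Lens 1: 1/d_i1 = 1/(32.3) − 1/(77.0) = 0.01797, so d_i1 = 55.64 cm; m₁ = −d_i1/d_o1 = -0.7226.
d_o2 = 86.0 − (55.64) = 30.36 cm.
f₂ = −37.0 cm (diverging).
Lens 2: 1/d_i2 = 1/(-37.0) − 1/(30.36) = -0.05997, so d_i2 = -16.68 cm; m₂ = −d_i2/d_o2 = +0.5493.
m = m₁·m₂ = (-0.7226)(+0.5493) = -0.397.

m = -0.397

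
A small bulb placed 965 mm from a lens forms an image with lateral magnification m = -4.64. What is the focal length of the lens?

f = 794 mm (converging)

m = −d_i/d_o ⇒ d_i = −m·d_o = −(-4.64)·(965) = 4478 mm.
1/f = 1/d_o + 1/d_i = 1/(965) + 1/(4478) = 0.001260, so f = 794 mm.
Since f is positive, the lens is converging.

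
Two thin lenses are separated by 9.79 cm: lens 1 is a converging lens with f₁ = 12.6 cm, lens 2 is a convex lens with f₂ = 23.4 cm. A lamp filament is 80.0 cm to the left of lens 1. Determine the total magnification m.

m = -0.153

Lens 1: 1/d_i1 = 1/(12.6) − 1/(80.0) = 0.06687, so d_i1 = 14.96 cm; m₁ = −d_i1/d_o1 = -0.1870.
d_o2 = 9.79 − (14.96) = -5.170 cm (virtual object).
Lens 2: 1/d_i2 = 1/(23.4) − 1/(-5.170) = 0.2362, so d_i2 = 4.234 cm; m₂ = −d_i2/d_o2 = +0.8190.
m = m₁·m₂ = (-0.1870)(+0.8190) = -0.153.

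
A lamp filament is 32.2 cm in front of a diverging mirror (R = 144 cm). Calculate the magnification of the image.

m = +0.691

f = R/2 = 144/2 = 72.00 cm; for a diverging mirror, f = -72.00 cm.
1/d_i = 1/f − 1/d_o = 1/(-72.00) − 1/(32.2) = -0.04494, so d_i = -22.25 cm.
m = −d_i/d_o = −(-22.25)/(32.2) = +0.691.
The image is virtual, upright and reduced, behind the mirror.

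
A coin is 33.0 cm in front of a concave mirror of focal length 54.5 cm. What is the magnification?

m = +2.53

1/d_i = 1/f − 1/d_o = 1/(54.50) − 1/(33.0) = -0.01195, so d_i = -83.65 cm.
m = −d_i/d_o = −(-83.65)/(33.0) = +2.53.
The image is virtual, upright and enlarged, behind the mirror.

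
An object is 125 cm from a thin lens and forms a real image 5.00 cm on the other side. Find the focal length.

f = 4.81 cm (converging)

Real image ⇒ d_i = +5.00 cm.
1/f = 1/d_o + 1/d_i = 1/(125) + 1/(5.00) = 0.2080, so f = 4.81 cm.
Since f is positive, the thin lens is converging.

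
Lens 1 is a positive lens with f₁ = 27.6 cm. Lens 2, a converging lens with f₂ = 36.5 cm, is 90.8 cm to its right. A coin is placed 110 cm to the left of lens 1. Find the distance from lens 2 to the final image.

113 cm

Lens 1: 1/d_i1 = 1/f₁ − 1/d_o1 = 1/(27.6) − 1/(110) = 0.02714, so d_i1 = 36.84 cm.
The intermediate image is 36.84 cm to the right of lens 1, which is 90.8 − (36.84) = 53.96 cm to the left of lens 2, so d_o2 = +53.96 cm.
Lens 2: 1/d_i2 = 1/f₂ − 1/d_o2 = 1/(36.5) − 1/(53.96) = 0.008865, so d_i2 = 113 cm.
The final image is real, 113 cm to the right of lens 2 (overall magnification ≈ 0.70).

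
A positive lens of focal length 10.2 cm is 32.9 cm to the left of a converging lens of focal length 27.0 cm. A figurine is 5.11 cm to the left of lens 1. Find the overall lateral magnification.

m = -3.35

Lens 1: 1/d_i1 = 1/(10.2) − 1/(5.11) = -0.09766, so d_i1 = -10.24 cm; m₁ = −d_i1/d_o1 = +2.004.
d_o2 = 32.9 − (-10.24) = 43.14 cm.
Lens 2: 1/d_i2 = 1/(27.0) − 1/(43.14) = 0.01386, so d_i2 = 72.17 cm; m₂ = −d_i2/d_o2 = -1.673.
m = m₁·m₂ = (+2.004)(-1.673) = -3.35.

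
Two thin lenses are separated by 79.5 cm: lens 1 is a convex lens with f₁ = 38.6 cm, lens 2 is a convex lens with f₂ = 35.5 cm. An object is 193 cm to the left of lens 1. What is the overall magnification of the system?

m = -2.09

Lens 1: 1/d_i1 = 1/(38.6) − 1/(193) = 0.02073, so d_i1 = 48.25 cm; m₁ = −d_i1/d_o1 = -0.2500.
d_o2 = 79.5 − (48.25) = 31.25 cm.
Lens 2: 1/d_i2 = 1/(35.5) − 1/(31.25) = -0.003831, so d_i2 = -261.0 cm; m₂ = −d_i2/d_o2 = +8.353.
m = m₁·m₂ = (-0.2500)(+8.353) = -2.09.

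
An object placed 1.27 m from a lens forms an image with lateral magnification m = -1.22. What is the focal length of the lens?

f = 0.698 m (converging)

m = −d_i/d_o ⇒ d_i = −m·d_o = −(-1.22)·(1.27) = 1.549 m.
1/f = 1/d_o + 1/d_i = 1/(1.27) + 1/(1.549) = 1.433, so f = 0.698 m.
Since f is positive, the lens is converging.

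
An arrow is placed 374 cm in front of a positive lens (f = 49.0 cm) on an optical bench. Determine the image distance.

56.4 cm

Thin-lens equation: 1/d_i = 1/f − 1/d_o = 1/(49.00) − 1/(374) = 0.02041 − 0.002674 = 0.01773, so d_i = 56.4 cm.
The image is real, inverted and reduced, on the far side of the lens.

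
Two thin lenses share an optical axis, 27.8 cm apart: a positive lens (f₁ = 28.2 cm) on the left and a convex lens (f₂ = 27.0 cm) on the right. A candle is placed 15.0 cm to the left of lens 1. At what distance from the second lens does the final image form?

Lens 1: 1/d_i1 = 1/f₁ − 1/d_o1 = 1/(28.2) − 1/(15.0) = -0.03121, so d_i1 = -32.05 cm.
The intermediate image is 32.05 cm to the left of lens 1 (virtual), which is 27.8 − (-32.05) = 59.85 cm to the left of lens 2, so d_o2 = +59.85 cm.
Lens 2: 1/d_i2 = 1/f₂ − 1/d_o2 = 1/(27.0) − 1/(59.85) = 0.02033, so d_i2 = 49.2 cm.
The final image is real, 49.2 cm to the right of lens 2 (overall magnification ≈ -1.8).

49.2 cm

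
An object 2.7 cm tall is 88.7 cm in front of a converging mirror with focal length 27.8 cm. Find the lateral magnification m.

m = -0.456

1/d_i = 1/f − 1/d_o = 1/(27.80) − 1/(88.7) = 0.02470, so d_i = 40.49 cm.
m = −d_i/d_o = −(40.49)/(88.7) = -0.456.
The image is real, inverted and reduced, in front of the mirror.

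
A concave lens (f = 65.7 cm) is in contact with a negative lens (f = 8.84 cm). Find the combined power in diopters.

P₁ = 1/f₁ = 1/(-0.657 m) = -1.522 D; P₂ = 1/f₂ = 1/(-0.0884 m) = -11.31 D.
For thin lenses in contact, P = P₁ + P₂ = (-1.522) + (-11.31) = -12.8 D.

P = -12.8 D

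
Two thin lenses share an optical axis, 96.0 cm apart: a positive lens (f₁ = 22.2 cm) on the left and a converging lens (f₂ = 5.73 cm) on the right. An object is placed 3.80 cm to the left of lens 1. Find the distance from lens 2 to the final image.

6.08 cm

Lens 1: 1/d_i1 = 1/f₁ − 1/d_o1 = 1/(22.2) − 1/(3.80) = -0.2181, so d_i1 = -4.585 cm.
The intermediate image is 4.585 cm to the left of lens 1 (virtual), which is 96.0 − (-4.585) = 100.6 cm to the left of lens 2, so d_o2 = +100.6 cm.
Lens 2: 1/d_i2 = 1/f₂ − 1/d_o2 = 1/(5.73) − 1/(100.6) = 0.1646, so d_i2 = 6.08 cm.
The final image is real, 6.08 cm to the right of lens 2 (overall magnification ≈ -0.073).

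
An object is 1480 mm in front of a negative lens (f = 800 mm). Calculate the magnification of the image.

For a negative lens, f = -800 mm.
1/d_i = 1/f − 1/d_o = 1/(-800.0) − 1/(1480) = -0.001926, so d_i = -519.3 mm.
m = −d_i/d_o = −(-519.3)/(1480) = +0.351.
The image is virtual, upright and reduced, on the same side as the object.

m = +0.351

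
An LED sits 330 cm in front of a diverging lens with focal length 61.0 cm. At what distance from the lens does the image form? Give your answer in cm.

51.5 cm

For a diverging lens, f = -61.0 cm.
Thin-lens equation: 1/q = 1/f − 1/p = 1/(-61.00) − 1/(330) = -0.01639 − 0.003030 = -0.01942, so q = -51.5 cm.
The image is virtual, upright and reduced, on the same side as the object.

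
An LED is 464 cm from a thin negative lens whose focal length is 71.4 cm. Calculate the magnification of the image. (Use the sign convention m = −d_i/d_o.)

For a negative lens, f = -71.4 cm.
1/d_i = 1/f − 1/d_o = 1/(-71.40) − 1/(464) = -0.01616, so d_i = -61.88 cm.
m = −d_i/d_o = −(-61.88)/(464) = +0.133.
The image is virtual, upright and reduced, on the same side as the object.

m = +0.133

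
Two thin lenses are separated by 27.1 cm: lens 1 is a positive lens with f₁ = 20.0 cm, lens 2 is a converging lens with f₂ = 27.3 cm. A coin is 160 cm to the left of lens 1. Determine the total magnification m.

m = -0.169

Lens 1: 1/d_i1 = 1/(20.0) − 1/(160) = 0.04375, so d_i1 = 22.86 cm; m₁ = −d_i1/d_o1 = -0.1429.
d_o2 = 27.1 − (22.86) = 4.240 cm.
Lens 2: 1/d_i2 = 1/(27.3) − 1/(4.240) = -0.1992, so d_i2 = -5.020 cm; m₂ = −d_i2/d_o2 = +1.184.
m = m₁·m₂ = (-0.1429)(+1.184) = -0.169.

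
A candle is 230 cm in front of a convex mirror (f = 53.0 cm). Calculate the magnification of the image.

For a convex mirror, f = -53.0 cm.
1/d_i = 1/f − 1/d_o = 1/(-53.00) − 1/(230) = -0.02322, so d_i = -43.07 cm.
m = −d_i/d_o = −(-43.07)/(230) = +0.187.
The image is virtual, upright and reduced, behind the mirror.

m = +0.187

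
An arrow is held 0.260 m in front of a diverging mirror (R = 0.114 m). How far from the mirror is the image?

f = R/2 = 0.114/2 = 0.05700 m; for a diverging mirror, f = -0.05700 m.
Mirror equation: 1/v = 1/f − 1/u = 1/(-0.05700) − 1/(0.260) = -17.54 − 3.846 = -21.39, so v = -0.0468 m.
The image is virtual, upright and reduced, behind the mirror.

0.0468 m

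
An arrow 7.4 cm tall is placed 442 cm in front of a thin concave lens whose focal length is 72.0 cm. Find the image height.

For a concave lens, f = -72.0 cm.
1/d_i = 1/f − 1/d_o = 1/(-72.00) − 1/(442) = -0.01615, so d_i = -61.91 cm.
m = −d_i/d_o = +0.1401.
|h_i| = |m|·h_o = 0.1401 × 7.4 = 1.04 cm. The image is virtual, upright and reduced, on the same side as the object.

1.04 cm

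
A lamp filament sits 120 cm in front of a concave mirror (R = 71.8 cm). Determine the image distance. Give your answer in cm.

51.2 cm

f = R/2 = 71.8/2 = 35.90 cm.
Mirror equation: 1/v = 1/f − 1/u = 1/(35.90) − 1/(120) = 0.02786 − 0.008333 = 0.01952, so v = 51.2 cm.
The image is real, inverted and reduced, in front of the mirror.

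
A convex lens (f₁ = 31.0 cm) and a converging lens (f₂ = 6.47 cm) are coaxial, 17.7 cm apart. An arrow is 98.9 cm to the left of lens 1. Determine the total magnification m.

m = -0.0871

Lens 1: 1/d_i1 = 1/(31.0) − 1/(98.9) = 0.02215, so d_i1 = 45.15 cm; m₁ = −d_i1/d_o1 = -0.4565.
d_o2 = 17.7 − (45.15) = -27.45 cm (virtual object).
Lens 2: 1/d_i2 = 1/(6.47) − 1/(-27.45) = 0.1910, so d_i2 = 5.236 cm; m₂ = −d_i2/d_o2 = +0.1907.
m = m₁·m₂ = (-0.4565)(+0.1907) = -0.0871.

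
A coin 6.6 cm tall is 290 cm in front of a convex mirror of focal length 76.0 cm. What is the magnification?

For a convex mirror, f = -76.0 cm.
1/d_i = 1/f − 1/d_o = 1/(-76.00) − 1/(290) = -0.01661, so d_i = -60.22 cm.
m = −d_i/d_o = −(-60.22)/(290) = +0.208.
The image is virtual, upright and reduced, behind the mirror.

m = +0.208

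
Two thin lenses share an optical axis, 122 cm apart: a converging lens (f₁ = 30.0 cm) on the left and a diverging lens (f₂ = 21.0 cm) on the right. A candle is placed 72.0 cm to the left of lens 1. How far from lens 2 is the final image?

Lens 1: 1/d_i1 = 1/f₁ − 1/d_o1 = 1/(30.0) − 1/(72.0) = 0.01944, so d_i1 = 51.43 cm.
The intermediate image is 51.43 cm to the right of lens 1, which is 122 − (51.43) = 70.57 cm to the left of lens 2, so d_o2 = +70.57 cm.
Lens 2 is diverging, so f₂ = −21.0 cm.
Lens 2: 1/d_i2 = 1/f₂ − 1/d_o2 = 1/(-21.0) − 1/(70.57) = -0.06179, so d_i2 = -16.2 cm.
The final image is virtual, 16.2 cm to the left of lens 2 (overall magnification ≈ -0.16).

16.2 cm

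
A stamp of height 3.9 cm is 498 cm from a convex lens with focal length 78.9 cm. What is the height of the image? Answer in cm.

1/d_i = 1/f − 1/d_o = 1/(78.90) − 1/(498) = 0.01067, so d_i = 93.75 cm.
m = −d_i/d_o = -0.1883.
|h_i| = |m|·h_o = 0.1883 × 3.9 = 0.734 cm. The image is real, inverted and reduced, on the far side of the lens.

0.734 cm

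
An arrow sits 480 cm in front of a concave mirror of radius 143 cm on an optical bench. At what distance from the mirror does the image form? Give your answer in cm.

f = R/2 = 143/2 = 71.50 cm.
Mirror equation: 1/v = 1/f − 1/u = 1/(71.50) − 1/(480) = 0.01399 − 0.002083 = 0.01190, so v = 84.0 cm.
The image is real, inverted and reduced, in front of the mirror.

84.0 cm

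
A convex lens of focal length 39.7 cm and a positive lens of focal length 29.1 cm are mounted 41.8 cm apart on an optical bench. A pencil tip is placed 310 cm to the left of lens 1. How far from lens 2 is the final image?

Lens 1: 1/d_i1 = 1/f₁ − 1/d_o1 = 1/(39.7) − 1/(310) = 0.02196, so d_i1 = 45.53 cm.
The intermediate image is 45.53 cm to the right of lens 1, which lies 3.730 cm to the right of lens 2 — a virtual object — so d_o2 = −3.730 cm.
Lens 2: 1/d_i2 = 1/f₂ − 1/d_o2 = 1/(29.1) − 1/(-3.730) = 0.3025, so d_i2 = 3.31 cm.
The final image is real, 3.31 cm to the right of lens 2 (overall magnification ≈ -0.13).

3.31 cm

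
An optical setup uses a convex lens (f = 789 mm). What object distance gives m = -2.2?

1150 mm

m = −d_i/d_o ⇒ d_i = −m·d_o.
1/f = 1/d_o + 1/d_i = 1/d_o − 1/(m·d_o) = (1 − 1/m)/d_o, so d_o = f(1 − 1/m) = (789.0)(1 − 1/(-2.2)) = 1150 mm.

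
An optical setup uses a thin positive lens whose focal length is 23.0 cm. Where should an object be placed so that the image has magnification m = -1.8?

35.8 cm

m = −d_i/d_o ⇒ d_i = −m·d_o.
1/f = 1/d_o + 1/d_i = 1/d_o − 1/(m·d_o) = (1 − 1/m)/d_o, so d_o = f(1 − 1/m) = (23.00)(1 − 1/(-1.8)) = 35.8 cm.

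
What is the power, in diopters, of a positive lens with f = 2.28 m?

P = 1/f = 1/(2.28 m) = +0.439 D.

P = +0.439 D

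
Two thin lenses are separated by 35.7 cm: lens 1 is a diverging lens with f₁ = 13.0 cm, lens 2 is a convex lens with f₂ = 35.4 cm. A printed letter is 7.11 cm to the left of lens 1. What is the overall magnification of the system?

f₁ = −13.0 cm (diverging).
Lens 1: 1/d_i1 = 1/(-13.0) − 1/(7.11) = -0.2176, so d_i1 = -4.596 cm; m₁ = −d_i1/d_o1 = +0.6464.
d_o2 = 35.7 − (-4.596) = 40.30 cm.
Lens 2: 1/d_i2 = 1/(35.4) − 1/(40.30) = 0.003435, so d_i2 = 291.1 cm; m₂ = −d_i2/d_o2 = -7.224.
m = m₁·m₂ = (+0.6464)(-7.224) = -4.67.

m = -4.67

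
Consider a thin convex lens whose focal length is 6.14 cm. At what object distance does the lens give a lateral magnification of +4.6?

m = −d_i/d_o ⇒ d_i = −m·d_o.
1/f = 1/d_o + 1/d_i = 1/d_o − 1/(m·d_o) = (1 − 1/m)/d_o, so d_o = f(1 − 1/m) = (6.140)(1 − 1/(+4.6)) = 4.81 cm.

4.81 cm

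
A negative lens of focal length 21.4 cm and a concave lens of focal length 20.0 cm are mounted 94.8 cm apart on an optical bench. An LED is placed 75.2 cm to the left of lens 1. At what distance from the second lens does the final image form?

17.0 cm

Lens 1 is diverging, so f₁ = −21.4 cm.
Lens 1: 1/d_i1 = 1/f₁ − 1/d_o1 = 1/(-21.4) − 1/(75.2) = -0.06003, so d_i1 = -16.66 cm.
The intermediate image is 16.66 cm to the left of lens 1 (virtual), which is 94.8 − (-16.66) = 111.5 cm to the left of lens 2, so d_o2 = +111.5 cm.
Lens 2 is diverging, so f₂ = −20.0 cm.
Lens 2: 1/d_i2 = 1/f₂ − 1/d_o2 = 1/(-20.0) − 1/(111.5) = -0.05897, so d_i2 = -17.0 cm.
The final image is virtual, 17.0 cm to the left of lens 2 (overall magnification ≈ 0.034).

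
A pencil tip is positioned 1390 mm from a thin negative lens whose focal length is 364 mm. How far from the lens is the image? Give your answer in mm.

288 mm

For a negative lens, f = -364 mm.
Lens equation: 1/q = 1/f − 1/p = 1/(-364.0) − 1/(1390) = -0.002747 − 0.0007194 = -0.003467, so q = -288 mm.
The image is virtual, upright and reduced, on the same side as the object.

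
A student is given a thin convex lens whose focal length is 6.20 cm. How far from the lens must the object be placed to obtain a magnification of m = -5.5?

7.33 cm

m = −d_i/d_o ⇒ d_i = −m·d_o.
1/f = 1/d_o + 1/d_i = 1/d_o − 1/(m·d_o) = (1 − 1/m)/d_o, so d_o = f(1 − 1/m) = (6.200)(1 − 1/(-5.5)) = 7.33 cm.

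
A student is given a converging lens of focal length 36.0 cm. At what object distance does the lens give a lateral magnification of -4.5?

44.0 cm

m = −d_i/d_o ⇒ d_i = −m·d_o.
1/f = 1/d_o + 1/d_i = 1/d_o − 1/(m·d_o) = (1 − 1/m)/d_o, so d_o = f(1 − 1/m) = (36.00)(1 − 1/(-4.5)) = 44.0 cm.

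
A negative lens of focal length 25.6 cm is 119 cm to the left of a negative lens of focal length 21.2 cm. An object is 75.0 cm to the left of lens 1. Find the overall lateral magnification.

f₁ = −25.6 cm (diverging).
Lens 1: 1/d_i1 = 1/(-25.6) − 1/(75.0) = -0.05240, so d_i1 = -19.09 cm; m₁ = −d_i1/d_o1 = +0.2545.
d_o2 = 119 − (-19.09) = 138.1 cm.
f₂ = −21.2 cm (diverging).
Lens 2: 1/d_i2 = 1/(-21.2) − 1/(138.1) = -0.05441, so d_i2 = -18.38 cm; m₂ = −d_i2/d_o2 = +0.1331.
m = m₁·m₂ = (+0.2545)(+0.1331) = +0.0339.

m = +0.0339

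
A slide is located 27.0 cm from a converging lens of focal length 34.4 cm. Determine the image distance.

Lens equation: 1/v = 1/f − 1/u = 1/(34.40) − 1/(27.0) = 0.02907 − 0.03704 = -0.007967, so v = -126 cm.
The image is virtual, upright and enlarged, on the same side as the object.

126 cm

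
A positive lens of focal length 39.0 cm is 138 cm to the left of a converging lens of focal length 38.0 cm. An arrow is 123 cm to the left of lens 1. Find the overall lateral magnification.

Lens 1: 1/d_i1 = 1/(39.0) − 1/(123) = 0.01751, so d_i1 = 57.11 cm; m₁ = −d_i1/d_o1 = -0.4643.
d_o2 = 138 − (57.11) = 80.89 cm.
Lens 2: 1/d_i2 = 1/(38.0) − 1/(80.89) = 0.01395, so d_i2 = 71.67 cm; m₂ = −d_i2/d_o2 = -0.8860.
m = m₁·m₂ = (-0.4643)(-0.8860) = +0.411.

m = +0.411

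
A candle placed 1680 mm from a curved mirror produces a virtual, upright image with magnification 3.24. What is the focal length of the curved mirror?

m = −d_i/d_o ⇒ d_i = −m·d_o = −(+3.24)·(1680) = -5443 mm.
1/f = 1/d_o + 1/d_i = 1/(1680) + 1/(-5443) = 0.0004115, so f = 2430 mm.
Since f is positive, the curved mirror is concave.

f = 2430 mm (concave)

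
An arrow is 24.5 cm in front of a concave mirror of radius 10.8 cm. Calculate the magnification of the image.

m = -0.283

f = R/2 = 10.8/2 = 5.400 cm.
1/d_i = 1/f − 1/d_o = 1/(5.400) − 1/(24.5) = 0.1444, so d_i = 6.927 cm.
m = −d_i/d_o = −(6.927)/(24.5) = -0.283.
The image is real, inverted and reduced, in front of the mirror.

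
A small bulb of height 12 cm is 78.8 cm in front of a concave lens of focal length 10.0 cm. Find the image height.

1.35 cm

For a concave lens, f = -10.0 cm.
1/d_i = 1/f − 1/d_o = 1/(-10.00) − 1/(78.8) = -0.1127, so d_i = -8.874 cm.
m = −d_i/d_o = +0.1126.
|h_i| = |m|·h_o = 0.1126 × 12 = 1.35 cm. The image is virtual, upright and reduced, on the same side as the object.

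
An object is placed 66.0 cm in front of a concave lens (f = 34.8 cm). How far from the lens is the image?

For a concave lens, f = -34.8 cm.
Thin-lens equation: 1/d_i = 1/f − 1/d_o = 1/(-34.80) − 1/(66.0) = -0.02874 − 0.01515 = -0.04389, so d_i = -22.8 cm.
The image is virtual, upright and reduced, on the same side as the object.

22.8 cm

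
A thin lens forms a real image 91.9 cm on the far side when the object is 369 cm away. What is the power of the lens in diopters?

P = +1.36 D

d_i = +91.9 cm.
1/f = 1/d_o + 1/d_i = 1/(369) + 1/(91.9) = 0.01359 cm⁻¹.
f = 73.58 cm = 0.7358 m, so P = 1/f = +1.36 D.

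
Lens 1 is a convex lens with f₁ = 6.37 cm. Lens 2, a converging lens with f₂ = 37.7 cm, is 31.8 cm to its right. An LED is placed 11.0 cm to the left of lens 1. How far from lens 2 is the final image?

Lens 1: 1/d_i1 = 1/f₁ − 1/d_o1 = 1/(6.37) − 1/(11.0) = 0.06608, so d_i1 = 15.13 cm.
The intermediate image is 15.13 cm to the right of lens 1, which is 31.8 − (15.13) = 16.67 cm to the left of lens 2, so d_o2 = +16.67 cm.
Lens 2: 1/d_i2 = 1/f₂ − 1/d_o2 = 1/(37.7) − 1/(16.67) = -0.03346, so d_i2 = -29.9 cm.
The final image is virtual, 29.9 cm to the left of lens 2 (overall magnification ≈ -2.5).

29.9 cm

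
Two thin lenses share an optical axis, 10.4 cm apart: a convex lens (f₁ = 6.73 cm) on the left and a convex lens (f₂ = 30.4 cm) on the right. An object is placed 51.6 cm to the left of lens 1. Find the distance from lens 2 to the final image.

2.92 cm

Lens 1: 1/d_i1 = 1/f₁ − 1/d_o1 = 1/(6.73) − 1/(51.6) = 0.1292, so d_i1 = 7.739 cm.
The intermediate image is 7.739 cm to the right of lens 1, which is 10.4 − (7.739) = 2.661 cm to the left of lens 2, so d_o2 = +2.661 cm.
Lens 2: 1/d_i2 = 1/f₂ − 1/d_o2 = 1/(30.4) − 1/(2.661) = -0.3429, so d_i2 = -2.92 cm.
The final image is virtual, 2.92 cm to the left of lens 2 (overall magnification ≈ -0.16).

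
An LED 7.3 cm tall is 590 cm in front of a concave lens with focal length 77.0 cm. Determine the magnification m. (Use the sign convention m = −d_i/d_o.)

For a concave lens, f = -77.0 cm.
1/d_i = 1/f − 1/d_o = 1/(-77.00) − 1/(590) = -0.01468, so d_i = -68.11 cm.
m = −d_i/d_o = −(-68.11)/(590) = +0.115.
The image is virtual, upright and reduced, on the same side as the object.

m = +0.115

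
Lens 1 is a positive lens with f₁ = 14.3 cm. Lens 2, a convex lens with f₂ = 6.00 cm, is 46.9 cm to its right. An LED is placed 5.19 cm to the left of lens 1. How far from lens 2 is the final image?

6.73 cm

Lens 1: 1/d_i1 = 1/f₁ − 1/d_o1 = 1/(14.3) − 1/(5.19) = -0.1227, so d_i1 = -8.147 cm.
The intermediate image is 8.147 cm to the left of lens 1 (virtual), which is 46.9 − (-8.147) = 55.05 cm to the left of lens 2, so d_o2 = +55.05 cm.
Lens 2: 1/d_i2 = 1/f₂ − 1/d_o2 = 1/(6.00) − 1/(55.05) = 0.1485, so d_i2 = 6.73 cm.
The final image is real, 6.73 cm to the right of lens 2 (overall magnification ≈ -0.19).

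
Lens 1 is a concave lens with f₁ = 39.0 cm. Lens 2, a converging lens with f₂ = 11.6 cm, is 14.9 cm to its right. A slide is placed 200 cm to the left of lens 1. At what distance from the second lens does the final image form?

Lens 1 is diverging, so f₁ = −39.0 cm.
Lens 1: 1/d_i1 = 1/f₁ − 1/d_o1 = 1/(-39.0) − 1/(200) = -0.03064, so d_i1 = -32.64 cm.
The intermediate image is 32.64 cm to the left of lens 1 (virtual), which is 14.9 − (-32.64) = 47.54 cm to the left of lens 2, so d_o2 = +47.54 cm.
Lens 2: 1/d_i2 = 1/f₂ − 1/d_o2 = 1/(11.6) − 1/(47.54) = 0.06517, so d_i2 = 15.3 cm.
The final image is real, 15.3 cm to the right of lens 2 (overall magnification ≈ -0.053).

15.3 cm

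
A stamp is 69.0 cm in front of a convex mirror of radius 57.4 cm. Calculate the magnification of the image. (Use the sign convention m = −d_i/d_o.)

m = +0.294

f = R/2 = 57.4/2 = 28.70 cm; for a convex mirror, f = -28.70 cm.
1/d_i = 1/f − 1/d_o = 1/(-28.70) − 1/(69.0) = -0.04934, so d_i = -20.27 cm.
m = −d_i/d_o = −(-20.27)/(69.0) = +0.294.
The image is virtual, upright and reduced, behind the mirror.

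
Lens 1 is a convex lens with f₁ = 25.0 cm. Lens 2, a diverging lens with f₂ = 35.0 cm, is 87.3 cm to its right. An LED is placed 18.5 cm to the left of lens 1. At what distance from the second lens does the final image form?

28.7 cm

Lens 1: 1/d_i1 = 1/f₁ − 1/d_o1 = 1/(25.0) − 1/(18.5) = -0.01405, so d_i1 = -71.15 cm.
The intermediate image is 71.15 cm to the left of lens 1 (virtual), which is 87.3 − (-71.15) = 158.4 cm to the left of lens 2, so d_o2 = +158.4 cm.
Lens 2 is diverging, so f₂ = −35.0 cm.
Lens 2: 1/d_i2 = 1/f₂ − 1/d_o2 = 1/(-35.0) − 1/(158.4) = -0.03488, so d_i2 = -28.7 cm.
The final image is virtual, 28.7 cm to the left of lens 2 (overall magnification ≈ 0.70).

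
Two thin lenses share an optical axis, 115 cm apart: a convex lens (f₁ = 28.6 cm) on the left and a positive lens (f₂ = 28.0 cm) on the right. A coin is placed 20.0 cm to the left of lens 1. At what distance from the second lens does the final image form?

33.1 cm

Lens 1: 1/d_i1 = 1/f₁ − 1/d_o1 = 1/(28.6) − 1/(20.0) = -0.01503, so d_i1 = -66.51 cm.
The intermediate image is 66.51 cm to the left of lens 1 (virtual), which is 115 − (-66.51) = 181.5 cm to the left of lens 2, so d_o2 = +181.5 cm.
Lens 2: 1/d_i2 = 1/f₂ − 1/d_o2 = 1/(28.0) − 1/(181.5) = 0.03020, so d_i2 = 33.1 cm.
The final image is real, 33.1 cm to the right of lens 2 (overall magnification ≈ -0.61).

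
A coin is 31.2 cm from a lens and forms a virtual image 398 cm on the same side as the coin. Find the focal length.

Virtual image ⇒ d_i = −398 cm.
1/f = 1/d_o + 1/d_i = 1/(31.2) + 1/(-398) = 0.02954, so f = 33.9 cm.
Since f is positive, the lens is converging.

f = 33.9 cm (converging)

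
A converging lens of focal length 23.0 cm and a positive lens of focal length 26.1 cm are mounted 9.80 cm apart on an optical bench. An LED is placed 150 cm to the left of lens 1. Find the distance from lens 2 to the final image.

10.4 cm

Lens 1: 1/d_i1 = 1/f₁ − 1/d_o1 = 1/(23.0) − 1/(150) = 0.03681, so d_i1 = 27.17 cm.
The intermediate image is 27.17 cm to the right of lens 1, which lies 17.37 cm to the right of lens 2 — a virtual object — so d_o2 = −17.37 cm.
Lens 2: 1/d_i2 = 1/f₂ − 1/d_o2 = 1/(26.1) − 1/(-17.37) = 0.09588, so d_i2 = 10.4 cm.
The final image is real, 10.4 cm to the right of lens 2 (overall magnification ≈ -0.11).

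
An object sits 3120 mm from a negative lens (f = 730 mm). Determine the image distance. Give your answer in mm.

For a negative lens, f = -730 mm.
Lens equation: 1/v = 1/f − 1/u = 1/(-730.0) − 1/(3120) = -0.001370 − 0.0003205 = -0.001690, so v = -592 mm.
The image is virtual, upright and reduced, on the same side as the object.

592 mm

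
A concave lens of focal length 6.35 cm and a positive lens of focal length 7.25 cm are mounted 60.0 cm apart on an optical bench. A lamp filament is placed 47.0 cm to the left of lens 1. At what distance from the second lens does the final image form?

8.15 cm

Lens 1 is diverging, so f₁ = −6.35 cm.
Lens 1: 1/d_i1 = 1/f₁ − 1/d_o1 = 1/(-6.35) − 1/(47.0) = -0.1788, so d_i1 = -5.594 cm.
The intermediate image is 5.594 cm to the left of lens 1 (virtual), which is 60.0 − (-5.594) = 65.59 cm to the left of lens 2, so d_o2 = +65.59 cm.
Lens 2: 1/d_i2 = 1/f₂ − 1/d_o2 = 1/(7.25) − 1/(65.59) = 0.1227, so d_i2 = 8.15 cm.
The final image is real, 8.15 cm to the right of lens 2 (overall magnification ≈ -0.015).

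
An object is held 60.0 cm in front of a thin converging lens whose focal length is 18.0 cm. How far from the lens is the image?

Thin-lens equation: 1/v = 1/f − 1/u = 1/(18.00) − 1/(60.0) = 0.05556 − 0.01667 = 0.03889, so v = 25.7 cm.
The image is real, inverted and reduced, on the far side of the lens.

25.7 cm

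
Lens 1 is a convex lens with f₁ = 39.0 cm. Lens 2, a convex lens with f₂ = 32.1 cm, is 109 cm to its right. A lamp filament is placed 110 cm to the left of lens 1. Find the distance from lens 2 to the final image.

94.6 cm

Lens 1: 1/d_i1 = 1/f₁ − 1/d_o1 = 1/(39.0) − 1/(110) = 0.01655, so d_i1 = 60.42 cm.
The intermediate image is 60.42 cm to the right of lens 1, which is 109 − (60.42) = 48.58 cm to the left of lens 2, so d_o2 = +48.58 cm.
Lens 2: 1/d_i2 = 1/f₂ − 1/d_o2 = 1/(32.1) − 1/(48.58) = 0.01057, so d_i2 = 94.6 cm.
The final image is real, 94.6 cm to the right of lens 2 (overall magnification ≈ 1.1).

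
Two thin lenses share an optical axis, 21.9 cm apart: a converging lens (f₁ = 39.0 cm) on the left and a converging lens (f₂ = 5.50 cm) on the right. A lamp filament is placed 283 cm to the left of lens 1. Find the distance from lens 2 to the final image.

Lens 1: 1/d_i1 = 1/f₁ − 1/d_o1 = 1/(39.0) − 1/(283) = 0.02211, so d_i1 = 45.23 cm.
The intermediate image is 45.23 cm to the right of lens 1, which lies 23.33 cm to the right of lens 2 — a virtual object — so d_o2 = −23.33 cm.
Lens 2: 1/d_i2 = 1/f₂ − 1/d_o2 = 1/(5.50) − 1/(-23.33) = 0.2247, so d_i2 = 4.45 cm.
The final image is real, 4.45 cm to the right of lens 2 (overall magnification ≈ -0.030).

4.45 cm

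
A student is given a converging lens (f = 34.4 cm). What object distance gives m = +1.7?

14.2 cm

m = −d_i/d_o ⇒ d_i = −m·d_o.
1/f = 1/d_o + 1/d_i = 1/d_o − 1/(m·d_o) = (1 − 1/m)/d_o, so d_o = f(1 − 1/m) = (34.40)(1 − 1/(+1.7)) = 14.2 cm.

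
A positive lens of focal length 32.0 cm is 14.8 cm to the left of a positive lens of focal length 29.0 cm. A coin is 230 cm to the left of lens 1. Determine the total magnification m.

m = -0.0912

Lens 1: 1/d_i1 = 1/(32.0) − 1/(230) = 0.02690, so d_i1 = 37.17 cm; m₁ = −d_i1/d_o1 = -0.1616.
d_o2 = 14.8 − (37.17) = -22.37 cm (virtual object).
Lens 2: 1/d_i2 = 1/(29.0) − 1/(-22.37) = 0.07919, so d_i2 = 12.63 cm; m₂ = −d_i2/d_o2 = +0.5645.
m = m₁·m₂ = (-0.1616)(+0.5645) = -0.0912.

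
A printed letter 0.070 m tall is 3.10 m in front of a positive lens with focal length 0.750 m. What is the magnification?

m = -0.319

1/d_i = 1/f − 1/d_o = 1/(0.7500) − 1/(3.10) = 1.011, so d_i = 0.9894 m.
m = −d_i/d_o = −(0.9894)/(3.10) = -0.319.
The image is real, inverted and reduced, on the far side of the lens.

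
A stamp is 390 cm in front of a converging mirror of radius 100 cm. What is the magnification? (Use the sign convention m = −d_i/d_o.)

f = R/2 = 100/2 = 50.00 cm.
1/d_i = 1/f − 1/d_o = 1/(50.00) − 1/(390) = 0.01744, so d_i = 57.35 cm.
m = −d_i/d_o = −(57.35)/(390) = -0.147.
The image is real, inverted and reduced, in front of the mirror.

m = -0.147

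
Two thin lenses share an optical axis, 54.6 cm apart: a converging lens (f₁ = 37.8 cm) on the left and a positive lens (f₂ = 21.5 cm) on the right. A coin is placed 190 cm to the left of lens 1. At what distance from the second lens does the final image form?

Lens 1: 1/d_i1 = 1/f₁ − 1/d_o1 = 1/(37.8) − 1/(190) = 0.02119, so d_i1 = 47.19 cm.
The intermediate image is 47.19 cm to the right of lens 1, which is 54.6 − (47.19) = 7.410 cm to the left of lens 2, so d_o2 = +7.410 cm.
Lens 2: 1/d_i2 = 1/f₂ − 1/d_o2 = 1/(21.5) − 1/(7.410) = -0.08844, so d_i2 = -11.3 cm.
The final image is virtual, 11.3 cm to the left of lens 2 (overall magnification ≈ -0.38).

11.3 cm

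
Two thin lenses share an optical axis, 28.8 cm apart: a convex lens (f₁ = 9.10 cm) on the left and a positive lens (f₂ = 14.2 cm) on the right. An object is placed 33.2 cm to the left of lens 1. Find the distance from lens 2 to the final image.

Lens 1: 1/d_i1 = 1/f₁ − 1/d_o1 = 1/(9.10) − 1/(33.2) = 0.07977, so d_i1 = 12.54 cm.
The intermediate image is 12.54 cm to the right of lens 1, which is 28.8 − (12.54) = 16.26 cm to the left of lens 2, so d_o2 = +16.26 cm.
Lens 2: 1/d_i2 = 1/f₂ − 1/d_o2 = 1/(14.2) − 1/(16.26) = 0.008922, so d_i2 = 112 cm.
The final image is real, 112 cm to the right of lens 2 (overall magnification ≈ 2.6).

112 cm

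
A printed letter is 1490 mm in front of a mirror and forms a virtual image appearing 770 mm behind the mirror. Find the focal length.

Virtual image ⇒ d_i = −770 mm.
1/f = 1/d_o + 1/d_i = 1/(1490) + 1/(-770) = -0.0006276, so f = -1590 mm.
Since f is negative, the mirror is convex.

f = -1590 mm (convex)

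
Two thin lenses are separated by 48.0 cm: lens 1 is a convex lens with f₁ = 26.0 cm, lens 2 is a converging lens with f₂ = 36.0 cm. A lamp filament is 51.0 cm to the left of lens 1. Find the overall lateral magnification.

Lens 1: 1/d_i1 = 1/(26.0) − 1/(51.0) = 0.01885, so d_i1 = 53.04 cm; m₁ = −d_i1/d_o1 = -1.040.
d_o2 = 48.0 − (53.04) = -5.040 cm (virtual object).
Lens 2: 1/d_i2 = 1/(36.0) − 1/(-5.040) = 0.2262, so d_i2 = 4.421 cm; m₂ = −d_i2/d_o2 = +0.8772.
m = m₁·m₂ = (-1.040)(+0.8772) = -0.912.

m = -0.912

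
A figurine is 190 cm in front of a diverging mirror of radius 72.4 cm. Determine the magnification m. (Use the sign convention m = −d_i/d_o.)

f = R/2 = 72.4/2 = 36.20 cm; for a diverging mirror, f = -36.20 cm.
1/d_i = 1/f − 1/d_o = 1/(-36.20) − 1/(190) = -0.03289, so d_i = -30.41 cm.
m = −d_i/d_o = −(-30.41)/(190) = +0.160.
The image is virtual, upright and reduced, behind the mirror.

m = +0.160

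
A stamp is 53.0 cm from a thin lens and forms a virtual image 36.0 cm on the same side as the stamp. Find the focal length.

f = -112 cm (diverging)

Virtual image ⇒ d_i = −36.0 cm.
1/f = 1/d_o + 1/d_i = 1/(53.0) + 1/(-36.0) = -0.008910, so f = -112 cm.
Since f is negative, the thin lens is diverging.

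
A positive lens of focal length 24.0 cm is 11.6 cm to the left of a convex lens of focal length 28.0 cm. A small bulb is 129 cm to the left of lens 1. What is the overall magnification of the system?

Lens 1: 1/d_i1 = 1/(24.0) − 1/(129) = 0.03391, so d_i1 = 29.49 cm; m₁ = −d_i1/d_o1 = -0.2286.
d_o2 = 11.6 − (29.49) = -17.89 cm (virtual object).
Lens 2: 1/d_i2 = 1/(28.0) − 1/(-17.89) = 0.09161, so d_i2 = 10.92 cm; m₂ = −d_i2/d_o2 = +0.6102.
m = m₁·m₂ = (-0.2286)(+0.6102) = -0.139.

m = -0.139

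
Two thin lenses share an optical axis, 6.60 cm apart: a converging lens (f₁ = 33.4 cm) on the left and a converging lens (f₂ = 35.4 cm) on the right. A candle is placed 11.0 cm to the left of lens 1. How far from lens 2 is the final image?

Lens 1: 1/d_i1 = 1/f₁ − 1/d_o1 = 1/(33.4) − 1/(11.0) = -0.06097, so d_i1 = -16.40 cm.
The intermediate image is 16.40 cm to the left of lens 1 (virtual), which is 6.60 − (-16.40) = 23.00 cm to the left of lens 2, so d_o2 = +23.00 cm.
Lens 2: 1/d_i2 = 1/f₂ − 1/d_o2 = 1/(35.4) − 1/(23.00) = -0.01523, so d_i2 = -65.7 cm.
The final image is virtual, 65.7 cm to the left of lens 2 (overall magnification ≈ 4.3).

65.7 cm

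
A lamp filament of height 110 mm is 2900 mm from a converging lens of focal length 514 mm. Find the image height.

23.7 mm

1/d_i = 1/f − 1/d_o = 1/(514.0) − 1/(2900) = 0.001601, so d_i = 624.7 mm.
m = −d_i/d_o = -0.2154.
|h_i| = |m|·h_o = 0.2154 × 110 = 23.7 mm. The image is real, inverted and reduced, on the far side of the lens.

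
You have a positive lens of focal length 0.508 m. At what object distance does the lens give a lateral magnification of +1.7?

0.209 m

m = −d_i/d_o ⇒ d_i = −m·d_o.
1/f = 1/d_o + 1/d_i = 1/d_o − 1/(m·d_o) = (1 − 1/m)/d_o, so d_o = f(1 − 1/m) = (0.5080)(1 − 1/(+1.7)) = 0.209 m.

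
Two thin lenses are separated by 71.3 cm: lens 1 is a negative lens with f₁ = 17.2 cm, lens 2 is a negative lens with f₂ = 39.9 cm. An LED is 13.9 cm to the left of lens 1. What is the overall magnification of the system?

m = +0.186

f₁ = −17.2 cm (diverging).
Lens 1: 1/d_i1 = 1/(-17.2) − 1/(13.9) = -0.1301, so d_i1 = -7.687 cm; m₁ = −d_i1/d_o1 = +0.5530.
d_o2 = 71.3 − (-7.687) = 78.99 cm.
f₂ = −39.9 cm (diverging).
Lens 2: 1/d_i2 = 1/(-39.9) − 1/(78.99) = -0.03772, so d_i2 = -26.51 cm; m₂ = −d_i2/d_o2 = +0.3356.
m = m₁·m₂ = (+0.5530)(+0.3356) = +0.186.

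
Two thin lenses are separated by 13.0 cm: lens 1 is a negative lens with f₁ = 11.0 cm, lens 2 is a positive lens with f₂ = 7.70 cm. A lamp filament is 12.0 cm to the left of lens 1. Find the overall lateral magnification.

f₁ = −11.0 cm (diverging).
Lens 1: 1/d_i1 = 1/(-11.0) − 1/(12.0) = -0.1742, so d_i1 = -5.739 cm; m₁ = −d_i1/d_o1 = +0.4783.
d_o2 = 13.0 − (-5.739) = 18.74 cm.
Lens 2: 1/d_i2 = 1/(7.70) − 1/(18.74) = 0.07651, so d_i2 = 13.07 cm; m₂ = −d_i2/d_o2 = -0.6975.
m = m₁·m₂ = (+0.4783)(-0.6975) = -0.334.

m = -0.334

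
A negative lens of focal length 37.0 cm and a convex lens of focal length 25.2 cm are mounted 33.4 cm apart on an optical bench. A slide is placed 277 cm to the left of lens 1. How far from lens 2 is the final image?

Lens 1 is diverging, so f₁ = −37.0 cm.
Lens 1: 1/d_i1 = 1/f₁ − 1/d_o1 = 1/(-37.0) − 1/(277) = -0.03064, so d_i1 = -32.64 cm.
The intermediate image is 32.64 cm to the left of lens 1 (virtual), which is 33.4 − (-32.64) = 66.04 cm to the left of lens 2, so d_o2 = +66.04 cm.
Lens 2: 1/d_i2 = 1/f₂ − 1/d_o2 = 1/(25.2) − 1/(66.04) = 0.02454, so d_i2 = 40.7 cm.
The final image is real, 40.7 cm to the right of lens 2 (overall magnification ≈ -0.073).

40.7 cm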